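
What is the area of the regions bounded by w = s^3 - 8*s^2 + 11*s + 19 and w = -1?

443/6

Set the curves equal: s^3 - 8*s^2 + 11*s + 19 = -1, so s^3 - 8*s^2 + 11*s + 20 = 0, which factors as (s - 5)*(s - 4)*(s + 1) = 0. The curves meet at s = -1, 4, 5.
On [-1, 4], w = s^3 - 8*s^2 + 11*s + 19 is on top; that piece has area ∫[-1,4] (s^3 - 8*s^2 + 11*s + 20) ds = 875/12.
On [4, 5], w = -1 is on top; that piece has area ∫[4,5] (-(s^3 - 8*s^2 + 11*s + 20)) ds = 11/12.
Total enclosed area = 875/12 + 11/12 = 443/6.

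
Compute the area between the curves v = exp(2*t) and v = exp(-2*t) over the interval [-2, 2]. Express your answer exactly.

The difference (exp(2*t)) - (exp(-2*t)) = exp(2*t) - exp(-2*t) changes sign at t = 0 inside [-2, 2], so split the integral there.
∫[-2,0] (exp(2*t) - exp(-2*t)) dt = -exp(4)/2 - exp(-4)/2 + 1; the area of that piece is -1 + exp(-4)/2 + exp(4)/2.
∫[0,2] (exp(2*t) - exp(-2*t)) dt = -1 + exp(-4)/2 + exp(4)/2.
Total area = (-1 + exp(-4)/2 + exp(4)/2) + (-1 + exp(-4)/2 + exp(4)/2) = -2 + exp(-4) + exp(4).

-2 + exp(-4) + exp(4)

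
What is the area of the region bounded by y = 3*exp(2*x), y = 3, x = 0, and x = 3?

On [0, 3], (3*exp(2*x)) - (3) = 3*exp(2*x) - 3 is ≥ 0 throughout, so the area is a single integral of |3*exp(2*x) - 3|.
∫[0,3] (3*exp(2*x) - 3) dx = -21/2 + 3*exp(6)/2.

-21/2 + 3*exp(6)/2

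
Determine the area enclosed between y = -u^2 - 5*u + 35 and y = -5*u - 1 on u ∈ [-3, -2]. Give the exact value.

89/3

On [-3, -2], (-u^2 - 5*u + 35) - (-5*u - 1) = -u^2 + 36 is ≥ 0 throughout, so the area is a single integral of |-u^2 + 36|.
∫[-3,-2] (-u^2 + 36) du = 89/3.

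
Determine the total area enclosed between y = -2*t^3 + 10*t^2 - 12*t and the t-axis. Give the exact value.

The curve meets the t-axis where -2*t^3 + 10*t^2 - 12*t = 0, i.e. -2*t*(t - 3)*(t - 2) = 0, at t = 0, 2, 3.
On [0, 2] the curve lies below the axis; ∫[0,2] (-2*t^3 + 10*t^2 - 12*t) dt = -16/3, giving area 16/3.
On [2, 3] the curve lies above the axis; ∫[2,3] (-2*t^3 + 10*t^2 - 12*t) dt = 5/6, giving area 5/6.
Total area = 16/3 + 5/6 = 37/6.

37/6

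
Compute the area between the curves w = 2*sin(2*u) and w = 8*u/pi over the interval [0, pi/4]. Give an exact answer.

On [0, pi/4], (2*sin(2*u)) - (8*u/pi) = -8*u/pi + 2*sin(2*u) is ≥ 0 throughout, so the area is a single integral of |-8*u/pi + 2*sin(2*u)|.
∫[0,pi/4] (-8*u/pi + 2*sin(2*u)) du = 1 - pi/4.

1 - pi/4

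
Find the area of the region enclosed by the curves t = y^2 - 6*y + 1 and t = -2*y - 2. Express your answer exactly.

Both boundary curves give t as a function of y, so integrate with respect to y. Setting them equal: y^2 - 4*y + 3 = 0, i.e. (y - 3)*(y - 1) = 0, so they meet at y = 1, 3.
For y in [1, 3], t = y^2 - 6*y + 1 is on the left; area = ∫[1,3] (-(y^2 - 4*y + 3)) dy = 4/3.

4/3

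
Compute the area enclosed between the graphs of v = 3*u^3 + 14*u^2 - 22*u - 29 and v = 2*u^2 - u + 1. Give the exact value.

Set the curves equal: 3*u^3 + 14*u^2 - 22*u - 29 = 2*u^2 - u + 1, so 3*u^3 + 12*u^2 - 21*u - 30 = 0, which factors as 3*(u - 2)*(u + 1)*(u + 5) = 0. The curves meet at u = -5, -1, 2.
On [-5, -1], v = 3*u^3 + 14*u^2 - 22*u - 29 is on top; that piece has area ∫[-5,-1] (3*u^3 + 12*u^2 - 21*u - 30) du = 160.
On [-1, 2], v = 2*u^2 - u + 1 is on top; that piece has area ∫[-1,2] (-(3*u^3 + 12*u^2 - 21*u - 30)) du = 297/4.
Total enclosed area = 160 + 297/4 = 937/4.

937/4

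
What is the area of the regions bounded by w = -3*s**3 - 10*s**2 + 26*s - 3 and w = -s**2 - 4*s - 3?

1221/4

Set the curves equal: -3*s**3 - 10*s**2 + 26*s - 3 = -s**2 - 4*s - 3, so -3*s**3 - 9*s**2 + 30*s = 0, which factors as -3*s*(s - 2)*(s + 5) = 0. The curves meet at s = -5, 0, 2.
On [-5, 0], w = -s**2 - 4*s - 3 is on top; that piece has area ∫[-5,0] (-(-3*s**3 - 9*s**2 + 30*s)) ds = 1125/4.
On [0, 2], w = -3*s**3 - 10*s**2 + 26*s - 3 is on top; that piece has area ∫[0,2] (-3*s**3 - 9*s**2 + 30*s) ds = 24.
Total enclosed area = 1125/4 + 24 = 1221/4.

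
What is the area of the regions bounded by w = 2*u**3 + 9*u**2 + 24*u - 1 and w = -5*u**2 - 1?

Set the curves equal: 2*u**3 + 9*u**2 + 24*u - 1 = -5*u**2 - 1, so 2*u**3 + 14*u**2 + 24*u = 0, which factors as 2*u*(u + 3)*(u + 4) = 0. The curves meet at u = -4, -3, 0.
On [-4, -3], w = 2*u**3 + 9*u**2 + 24*u - 1 is on top; that piece has area ∫[-4,-3] (2*u**3 + 14*u**2 + 24*u) du = 7/6.
On [-3, 0], w = -5*u**2 - 1 is on top; that piece has area ∫[-3,0] (-(2*u**3 + 14*u**2 + 24*u)) du = 45/2.
Total enclosed area = 7/6 + 45/2 = 71/3.

71/3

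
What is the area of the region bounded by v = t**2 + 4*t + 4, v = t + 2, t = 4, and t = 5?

On [4, 5], (t**2 + 4*t + 4) - (t + 2) = t**2 + 3*t + 2 is ≥ 0 throughout, so the area is a single integral of |t**2 + 3*t + 2|.
∫[4,5] (t**2 + 3*t + 2) dt = 215/6.

215/6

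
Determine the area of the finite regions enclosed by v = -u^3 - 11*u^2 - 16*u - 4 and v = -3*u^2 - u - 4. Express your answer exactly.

253/12

Set the curves equal: -u^3 - 11*u^2 - 16*u - 4 = -3*u^2 - u - 4, so -u^3 - 8*u^2 - 15*u = 0, which factors as -u*(u + 3)*(u + 5) = 0. The curves meet at u = -5, -3, 0.
On [-5, -3], v = -3*u^2 - u - 4 is on top; that piece has area ∫[-5,-3] (-(-u^3 - 8*u^2 - 15*u)) du = 16/3.
On [-3, 0], v = -u^3 - 11*u^2 - 16*u - 4 is on top; that piece has area ∫[-3,0] (-u^3 - 8*u^2 - 15*u) du = 63/4.
Total enclosed area = 16/3 + 63/4 = 253/12.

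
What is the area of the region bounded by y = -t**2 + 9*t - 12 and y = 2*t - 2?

9/2

Set the curves equal: -t**2 + 9*t - 12 = 2*t - 2, so -t**2 + 7*t - 10 = 0, which factors as -(t - 5)*(t - 2) = 0. The curves meet at t = 2, 5.
On [2, 5], y = -t**2 + 9*t - 12 is on top; that piece has area ∫[2,5] (-t**2 + 7*t - 10) dt = 9/2.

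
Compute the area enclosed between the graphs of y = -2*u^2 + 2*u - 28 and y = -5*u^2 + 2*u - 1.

Set the curves equal: -2*u^2 + 2*u - 28 = -5*u^2 + 2*u - 1, so 3*u^2 - 27 = 0, which factors as 3*(u - 3)*(u + 3) = 0. The curves meet at u = -3, 3.
On [-3, 3], y = -5*u^2 + 2*u - 1 is on top; that piece has area ∫[-3,3] (-(3*u^2 - 27)) du = 108.

108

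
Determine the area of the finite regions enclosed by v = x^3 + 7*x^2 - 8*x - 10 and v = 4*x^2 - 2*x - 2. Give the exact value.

Set the curves equal: x^3 + 7*x^2 - 8*x - 10 = 4*x^2 - 2*x - 2, so x^3 + 3*x^2 - 6*x - 8 = 0, which factors as (x - 2)*(x + 1)*(x + 4) = 0. The curves meet at x = -4, -1, 2.
On [-4, -1], v = x^3 + 7*x^2 - 8*x - 10 is on top; that piece has area ∫[-4,-1] (x^3 + 3*x^2 - 6*x - 8) dx = 81/4.
On [-1, 2], v = 4*x^2 - 2*x - 2 is on top; that piece has area ∫[-1,2] (-(x^3 + 3*x^2 - 6*x - 8)) dx = 81/4.
Total enclosed area = 81/4 + 81/4 = 81/2.

81/2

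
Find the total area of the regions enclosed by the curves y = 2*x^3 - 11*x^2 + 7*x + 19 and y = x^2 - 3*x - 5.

131/2

Set the curves equal: 2*x^3 - 11*x^2 + 7*x + 19 = x^2 - 3*x - 5, so 2*x^3 - 12*x^2 + 10*x + 24 = 0, which factors as 2*(x - 4)*(x - 3)*(x + 1) = 0. The curves meet at x = -1, 3, 4.
On [-1, 3], y = 2*x^3 - 11*x^2 + 7*x + 19 is on top; that piece has area ∫[-1,3] (2*x^3 - 12*x^2 + 10*x + 24) dx = 64.
On [3, 4], y = x^2 - 3*x - 5 is on top; that piece has area ∫[3,4] (-(2*x^3 - 12*x^2 + 10*x + 24)) dx = 3/2.
Total enclosed area = 64 + 3/2 = 131/2.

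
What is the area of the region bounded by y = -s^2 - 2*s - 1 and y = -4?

Set the curves equal: -s^2 - 2*s - 1 = -4, so -s^2 - 2*s + 3 = 0, which factors as -(s - 1)*(s + 3) = 0. The curves meet at s = -3, 1.
On [-3, 1], y = -s^2 - 2*s - 1 is on top; that piece has area ∫[-3,1] (-s^2 - 2*s + 3) ds = 32/3.

32/3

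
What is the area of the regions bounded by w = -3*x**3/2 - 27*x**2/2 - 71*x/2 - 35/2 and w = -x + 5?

Set the curves equal: -3*x**3/2 - 27*x**2/2 - 71*x/2 - 35/2 = -x + 5, so -3*x**3/2 - 27*x**2/2 - 69*x/2 - 45/2 = 0, which factors as -3*(x + 1)*(x + 3)*(x + 5)/2 = 0. The curves meet at x = -5, -3, -1.
On [-5, -3], w = -x + 5 is on top; that piece has area ∫[-5,-3] (-(-3*x**3/2 - 27*x**2/2 - 69*x/2 - 45/2)) dx = 6.
On [-3, -1], w = -3*x**3/2 - 27*x**2/2 - 71*x/2 - 35/2 is on top; that piece has area ∫[-3,-1] (-3*x**3/2 - 27*x**2/2 - 69*x/2 - 45/2) dx = 6.
Total enclosed area = 6 + 6 = 12.

12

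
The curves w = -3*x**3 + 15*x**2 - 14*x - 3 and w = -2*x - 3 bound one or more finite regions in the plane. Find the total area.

71/2

Set the curves equal: -3*x**3 + 15*x**2 - 14*x - 3 = -2*x - 3, so -3*x**3 + 15*x**2 - 12*x = 0, which factors as -3*x*(x - 4)*(x - 1) = 0. The curves meet at x = 0, 1, 4.
On [0, 1], w = -2*x - 3 is on top; that piece has area ∫[0,1] (-(-3*x**3 + 15*x**2 - 12*x)) dx = 7/4.
On [1, 4], w = -3*x**3 + 15*x**2 - 14*x - 3 is on top; that piece has area ∫[1,4] (-3*x**3 + 15*x**2 - 12*x) dx = 135/4.
Total enclosed area = 7/4 + 135/4 = 71/2.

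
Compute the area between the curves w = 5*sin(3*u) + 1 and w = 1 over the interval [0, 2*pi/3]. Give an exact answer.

20/3

The difference (5*sin(3*u) + 1) - (1) = 5*sin(3*u) changes sign at u = pi/3 inside [0, 2*pi/3], so split the integral there.
∫[0,pi/3] (5*sin(3*u)) du = 10/3.
∫[pi/3,2*pi/3] (5*sin(3*u)) du = -10/3; the area of that piece is 10/3.
Total area = 10/3 + 10/3 = 20/3.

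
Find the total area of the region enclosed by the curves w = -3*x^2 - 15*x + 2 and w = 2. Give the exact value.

125/2

Set the curves equal: -3*x^2 - 15*x + 2 = 2, so -3*x^2 - 15*x = 0, which factors as -3*x*(x + 5) = 0. The curves meet at x = -5, 0.
On [-5, 0], w = -3*x^2 - 15*x + 2 is on top; that piece has area ∫[-5,0] (-3*x^2 - 15*x) dx = 125/2.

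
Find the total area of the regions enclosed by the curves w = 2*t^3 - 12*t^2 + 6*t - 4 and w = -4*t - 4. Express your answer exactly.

Set the curves equal: 2*t^3 - 12*t^2 + 6*t - 4 = -4*t - 4, so 2*t^3 - 12*t^2 + 10*t = 0, which factors as 2*t*(t - 5)*(t - 1) = 0. The curves meet at t = 0, 1, 5.
On [0, 1], w = 2*t^3 - 12*t^2 + 6*t - 4 is on top; that piece has area ∫[0,1] (2*t^3 - 12*t^2 + 10*t) dt = 3/2.
On [1, 5], w = -4*t - 4 is on top; that piece has area ∫[1,5] (-(2*t^3 - 12*t^2 + 10*t)) dt = 64.
Total enclosed area = 3/2 + 64 = 131/2.

131/2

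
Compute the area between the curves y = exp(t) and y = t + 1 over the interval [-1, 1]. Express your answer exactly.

On [-1, 1], (exp(t)) - (t + 1) = -t + exp(t) - 1 is ≥ 0 throughout, so the area is a single integral of |-t + exp(t) - 1|.
∫[-1,1] (-t + exp(t) - 1) dt = -2 - exp(-1) + exp(1).

-2 - exp(-1) + exp(1)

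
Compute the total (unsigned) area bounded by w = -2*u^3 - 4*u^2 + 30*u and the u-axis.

The curve meets the u-axis where -2*u^3 - 4*u^2 + 30*u = 0, i.e. -2*u*(u - 3)*(u + 5) = 0, at u = -5, 0, 3.
On [-5, 0] the curve lies below the axis; ∫[-5,0] (-2*u^3 - 4*u^2 + 30*u) du = -1375/6, giving area 1375/6.
On [0, 3] the curve lies above the axis; ∫[0,3] (-2*u^3 - 4*u^2 + 30*u) du = 117/2, giving area 117/2.
Total area = 1375/6 + 117/2 = 863/3.

863/3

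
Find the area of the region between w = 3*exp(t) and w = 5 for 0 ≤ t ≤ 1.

The difference (3*exp(t)) - (5) = 3*exp(t) - 5 changes sign at t = log(5/3) inside [0, 1], so split the integral there.
∫[0,log(5/3)] (3*exp(t) - 5) dt = log(243/3125) + 2; the area of that piece is -2 + log(3125/243).
∫[log(5/3),1] (3*exp(t) - 5) dt = -10 - 5*log(3) + 5*log(5) + 3*exp(1).
Total area = (-2 + log(3125/243)) + (-10 - 5*log(3) + 5*log(5) + 3*exp(1)) = -12 - 10*log(3) + 3*exp(1) + 10*log(5).

-12 - 10*log(3) + 3*exp(1) + 10*log(5)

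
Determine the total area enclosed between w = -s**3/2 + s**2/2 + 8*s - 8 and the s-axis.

The curve meets the s-axis where -s**3/2 + s**2/2 + 8*s - 8 = 0, i.e. -(s - 4)*(s - 1)*(s + 4)/2 = 0, at s = -4, 1, 4.
On [-4, 1] the curve lies below the axis; ∫[-4,1] (-s**3/2 + s**2/2 + 8*s - 8) ds = -1375/24, giving area 1375/24.
On [1, 4] the curve lies above the axis; ∫[1,4] (-s**3/2 + s**2/2 + 8*s - 8) ds = 117/8, giving area 117/8.
Total area = 1375/24 + 117/8 = 863/12.

863/12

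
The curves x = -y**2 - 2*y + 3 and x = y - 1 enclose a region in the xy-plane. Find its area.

Both boundary curves give x as a function of y, so integrate with respect to y. Setting them equal: -y**2 - 3*y + 4 = 0, i.e. -(y - 1)*(y + 4) = 0, so they meet at y = -4, 1.
For y in [-4, 1], x = -y**2 - 2*y + 3 is on the right; area = ∫[-4,1] (-y**2 - 3*y + 4) dy = 125/6.

125/6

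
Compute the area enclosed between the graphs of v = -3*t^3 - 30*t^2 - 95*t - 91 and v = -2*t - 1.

37/4

Set the curves equal: -3*t^3 - 30*t^2 - 95*t - 91 = -2*t - 1, so -3*t^3 - 30*t^2 - 93*t - 90 = 0, which factors as -3*(t + 2)*(t + 3)*(t + 5) = 0. The curves meet at t = -5, -3, -2.
On [-5, -3], v = -2*t - 1 is on top; that piece has area ∫[-5,-3] (-(-3*t^3 - 30*t^2 - 93*t - 90)) dt = 8.
On [-3, -2], v = -3*t^3 - 30*t^2 - 95*t - 91 is on top; that piece has area ∫[-3,-2] (-3*t^3 - 30*t^2 - 93*t - 90) dt = 5/4.
Total enclosed area = 8 + 5/4 = 37/4.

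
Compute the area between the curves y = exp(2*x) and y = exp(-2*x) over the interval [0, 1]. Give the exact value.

On [0, 1], (exp(2*x)) - (exp(-2*x)) = exp(2*x) - exp(-2*x) is ≥ 0 throughout, so the area is a single integral of |exp(2*x) - exp(-2*x)|.
∫[0,1] (exp(2*x) - exp(-2*x)) dx = -1 + exp(-2)/2 + exp(2)/2.

-1 + exp(-2)/2 + exp(2)/2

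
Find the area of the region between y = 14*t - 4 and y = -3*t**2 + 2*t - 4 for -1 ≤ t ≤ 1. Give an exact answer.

12

The difference (14*t - 4) - (-3*t**2 + 2*t - 4) = 3*t**2 + 12*t changes sign at t = 0 inside [-1, 1], so split the integral there.
∫[-1,0] (3*t**2 + 12*t) dt = -5; the area of that piece is 5.
∫[0,1] (3*t**2 + 12*t) dt = 7.
Total area = 5 + 7 = 12.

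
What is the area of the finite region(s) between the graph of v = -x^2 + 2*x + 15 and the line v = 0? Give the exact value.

256/3

The curve meets the x-axis where -x^2 + 2*x + 15 = 0, i.e. -(x - 5)*(x + 3) = 0, at x = -3, 5.
On [-3, 5] the curve lies above the axis; ∫[-3,5] (-x^2 + 2*x + 15) dx = 256/3, giving area 256/3.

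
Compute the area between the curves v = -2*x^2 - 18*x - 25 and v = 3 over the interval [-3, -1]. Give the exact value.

10

The difference (-2*x^2 - 18*x - 25) - (3) = -2*x^2 - 18*x - 28 changes sign at x = -2 inside [-3, -1], so split the integral there.
∫[-3,-2] (-2*x^2 - 18*x - 28) dx = 13/3.
∫[-2,-1] (-2*x^2 - 18*x - 28) dx = -17/3; the area of that piece is 17/3.
Total area = 13/3 + 17/3 = 10.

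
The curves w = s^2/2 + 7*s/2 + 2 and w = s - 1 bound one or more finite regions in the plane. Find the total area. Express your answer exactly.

1/12

Set the curves equal: s^2/2 + 7*s/2 + 2 = s - 1, so s^2/2 + 5*s/2 + 3 = 0, which factors as (s + 2)*(s + 3)/2 = 0. The curves meet at s = -3, -2.
On [-3, -2], w = s - 1 is on top; that piece has area ∫[-3,-2] (-(s^2/2 + 5*s/2 + 3)) ds = 1/12.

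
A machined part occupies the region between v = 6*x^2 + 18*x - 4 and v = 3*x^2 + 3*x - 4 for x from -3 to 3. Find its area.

The difference (6*x^2 + 18*x - 4) - (3*x^2 + 3*x - 4) = 3*x^2 + 15*x changes sign at x = 0 inside [-3, 3], so split the integral there.
∫[-3,0] (3*x^2 + 15*x) dx = -81/2; the area of that piece is 81/2.
∫[0,3] (3*x^2 + 15*x) dx = 189/2.
Total area = 81/2 + 189/2 = 135.

135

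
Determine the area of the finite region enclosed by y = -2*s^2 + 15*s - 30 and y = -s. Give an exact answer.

8/3

Set the curves equal: -2*s^2 + 15*s - 30 = -s, so -2*s^2 + 16*s - 30 = 0, which factors as -2*(s - 5)*(s - 3) = 0. The curves meet at s = 3, 5.
On [3, 5], y = -2*s^2 + 15*s - 30 is on top; that piece has area ∫[3,5] (-2*s^2 + 16*s - 30) ds = 8/3.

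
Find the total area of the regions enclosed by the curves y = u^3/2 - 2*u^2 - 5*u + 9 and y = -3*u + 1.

74/3

Set the curves equal: u^3/2 - 2*u^2 - 5*u + 9 = -3*u + 1, so u^3/2 - 2*u^2 - 2*u + 8 = 0, which factors as (u - 4)*(u - 2)*(u + 2)/2 = 0. The curves meet at u = -2, 2, 4.
On [-2, 2], y = u^3/2 - 2*u^2 - 5*u + 9 is on top; that piece has area ∫[-2,2] (u^3/2 - 2*u^2 - 2*u + 8) du = 64/3.
On [2, 4], y = -3*u + 1 is on top; that piece has area ∫[2,4] (-(u^3/2 - 2*u^2 - 2*u + 8)) du = 10/3.
Total enclosed area = 64/3 + 10/3 = 74/3.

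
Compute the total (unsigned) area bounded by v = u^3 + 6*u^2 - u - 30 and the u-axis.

The curve meets the u-axis where u^3 + 6*u^2 - u - 30 = 0, i.e. (u - 2)*(u + 3)*(u + 5) = 0, at u = -5, -3, 2.
On [-5, -3] the curve lies above the axis; ∫[-5,-3] (u^3 + 6*u^2 - u - 30) du = 8, giving area 8.
On [-3, 2] the curve lies below the axis; ∫[-3,2] (u^3 + 6*u^2 - u - 30) du = -375/4, giving area 375/4.
Total area = 8 + 375/4 = 407/4.

407/4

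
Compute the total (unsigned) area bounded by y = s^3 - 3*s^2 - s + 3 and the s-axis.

8

The curve meets the s-axis where s^3 - 3*s^2 - s + 3 = 0, i.e. (s - 3)*(s - 1)*(s + 1) = 0, at s = -1, 1, 3.
On [-1, 1] the curve lies above the axis; ∫[-1,1] (s^3 - 3*s^2 - s + 3) ds = 4, giving area 4.
On [1, 3] the curve lies below the axis; ∫[1,3] (s^3 - 3*s^2 - s + 3) ds = -4, giving area 4.
Total area = 4 + 4 = 8.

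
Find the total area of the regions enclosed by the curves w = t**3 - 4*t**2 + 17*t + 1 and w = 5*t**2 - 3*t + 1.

131/4

Set the curves equal: t**3 - 4*t**2 + 17*t + 1 = 5*t**2 - 3*t + 1, so t**3 - 9*t**2 + 20*t = 0, which factors as t*(t - 5)*(t - 4) = 0. The curves meet at t = 0, 4, 5.
On [0, 4], w = t**3 - 4*t**2 + 17*t + 1 is on top; that piece has area ∫[0,4] (t**3 - 9*t**2 + 20*t) dt = 32.
On [4, 5], w = 5*t**2 - 3*t + 1 is on top; that piece has area ∫[4,5] (-(t**3 - 9*t**2 + 20*t)) dt = 3/4.
Total enclosed area = 32 + 3/4 = 131/4.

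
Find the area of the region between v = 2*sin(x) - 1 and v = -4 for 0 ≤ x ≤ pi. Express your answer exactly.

On [0, pi], (2*sin(x) - 1) - (-4) = 2*sin(x) + 3 is ≥ 0 throughout, so the area is a single integral of |2*sin(x) + 3|.
∫[0,pi] (2*sin(x) + 3) dx = 4 + 3*pi.

4 + 3*pi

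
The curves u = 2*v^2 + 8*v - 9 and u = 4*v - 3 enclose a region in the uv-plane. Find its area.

64/3

Both boundary curves give u as a function of v, so integrate with respect to v. Setting them equal: 2*v^2 + 4*v - 6 = 0, i.e. 2*(v - 1)*(v + 3) = 0, so they meet at v = -3, 1.
For v in [-3, 1], u = 2*v^2 + 8*v - 9 is on the left; area = ∫[-3,1] (-(2*v^2 + 4*v - 6)) dv = 64/3.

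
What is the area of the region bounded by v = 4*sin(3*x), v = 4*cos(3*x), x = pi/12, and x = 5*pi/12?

On [pi/12, 5*pi/12], (4*sin(3*x)) - (4*cos(3*x)) = 4*sin(3*x) - 4*cos(3*x) is ≥ 0 throughout, so the area is a single integral of |4*sin(3*x) - 4*cos(3*x)|.
∫[pi/12,5*pi/12] (4*sin(3*x) - 4*cos(3*x)) dx = 8*sqrt(2)/3.

8*sqrt(2)/3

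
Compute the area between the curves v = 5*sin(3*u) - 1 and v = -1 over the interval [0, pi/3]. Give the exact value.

On [0, pi/3], (5*sin(3*u) - 1) - (-1) = 5*sin(3*u) is ≥ 0 throughout, so the area is a single integral of |5*sin(3*u)|.
∫[0,pi/3] (5*sin(3*u)) du = 10/3.

10/3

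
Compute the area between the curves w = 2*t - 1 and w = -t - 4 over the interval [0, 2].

On [0, 2], (2*t - 1) - (-t - 4) = 3*t + 3 is ≥ 0 throughout, so the area is a single integral of |3*t + 3|.
∫[0,2] (3*t + 3) dt = 12.

12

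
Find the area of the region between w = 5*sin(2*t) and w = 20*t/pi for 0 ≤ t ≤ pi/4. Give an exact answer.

5/2 - 5*pi/8

On [0, pi/4], (5*sin(2*t)) - (20*t/pi) = -20*t/pi + 5*sin(2*t) is ≥ 0 throughout, so the area is a single integral of |-20*t/pi + 5*sin(2*t)|.
∫[0,pi/4] (-20*t/pi + 5*sin(2*t)) dt = 5/2 - 5*pi/8.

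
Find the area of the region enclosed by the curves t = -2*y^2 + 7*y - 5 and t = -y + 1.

8/3

Both boundary curves give t as a function of y, so integrate with respect to y. Setting them equal: -2*y^2 + 8*y - 6 = 0, i.e. -2*(y - 3)*(y - 1) = 0, so they meet at y = 1, 3.
For y in [1, 3], t = -2*y^2 + 7*y - 5 is on the right; area = ∫[1,3] (-2*y^2 + 8*y - 6) dy = 8/3.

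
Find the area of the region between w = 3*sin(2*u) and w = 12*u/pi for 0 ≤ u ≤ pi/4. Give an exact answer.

On [0, pi/4], (3*sin(2*u)) - (12*u/pi) = -12*u/pi + 3*sin(2*u) is ≥ 0 throughout, so the area is a single integral of |-12*u/pi + 3*sin(2*u)|.
∫[0,pi/4] (-12*u/pi + 3*sin(2*u)) du = 3/2 - 3*pi/8.

3/2 - 3*pi/8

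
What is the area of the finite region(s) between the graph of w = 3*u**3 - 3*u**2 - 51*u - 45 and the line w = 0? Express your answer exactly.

The curve meets the u-axis where 3*u**3 - 3*u**2 - 51*u - 45 = 0, i.e. 3*(u - 5)*(u + 1)*(u + 3) = 0, at u = -3, -1, 5.
On [-3, -1] the curve lies above the axis; ∫[-3,-1] (3*u**3 - 3*u**2 - 51*u - 45) du = 28, giving area 28.
On [-1, 5] the curve lies below the axis; ∫[-1,5] (3*u**3 - 3*u**2 - 51*u - 45) du = -540, giving area 540.
Total area = 28 + 540 = 568.

568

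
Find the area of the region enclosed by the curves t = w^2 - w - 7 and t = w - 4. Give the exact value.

Both boundary curves give t as a function of w, so integrate with respect to w. Setting them equal: w^2 - 2*w - 3 = 0, i.e. (w - 3)*(w + 1) = 0, so they meet at w = -1, 3.
For w in [-1, 3], t = w^2 - w - 7 is on the left; area = ∫[-1,3] (-(w^2 - 2*w - 3)) dw = 32/3.

32/3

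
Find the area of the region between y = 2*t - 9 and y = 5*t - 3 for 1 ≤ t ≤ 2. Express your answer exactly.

21/2

On [1, 2], (2*t - 9) - (5*t - 3) = -3*t - 6 is ≤ 0 throughout, so the area is a single integral of |-3*t - 6|.
∫[1,2] (-3*t - 6) dt = -21/2; the area of that piece is 21/2.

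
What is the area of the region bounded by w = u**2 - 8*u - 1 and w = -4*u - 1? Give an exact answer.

32/3

Set the curves equal: u**2 - 8*u - 1 = -4*u - 1, so u**2 - 4*u = 0, which factors as u*(u - 4) = 0. The curves meet at u = 0, 4.
On [0, 4], w = -4*u - 1 is on top; that piece has area ∫[0,4] (-(u**2 - 4*u)) du = 32/3.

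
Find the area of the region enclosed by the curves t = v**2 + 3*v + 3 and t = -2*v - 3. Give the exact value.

1/6

Both boundary curves give t as a function of v, so integrate with respect to v. Setting them equal: v**2 + 5*v + 6 = 0, i.e. (v + 2)*(v + 3) = 0, so they meet at v = -3, -2.
For v in [-3, -2], t = v**2 + 3*v + 3 is on the left; area = ∫[-3,-2] (-(v**2 + 5*v + 6)) dv = 1/6.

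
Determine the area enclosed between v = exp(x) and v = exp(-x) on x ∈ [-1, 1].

The difference (exp(x)) - (exp(-x)) = exp(x) - exp(-x) changes sign at x = 0 inside [-1, 1], so split the integral there.
∫[-1,0] (exp(x) - exp(-x)) dx = -exp(1) - exp(-1) + 2; the area of that piece is -2 + exp(-1) + exp(1).
∫[0,1] (exp(x) - exp(-x)) dx = -2 + exp(-1) + exp(1).
Total area = (-2 + exp(-1) + exp(1)) + (-2 + exp(-1) + exp(1)) = -4 + 2*exp(-1) + 2*exp(1).

-4 + 2*exp(-1) + 2*exp(1)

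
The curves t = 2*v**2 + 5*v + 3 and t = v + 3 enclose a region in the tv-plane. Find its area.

8/3

Both boundary curves give t as a function of v, so integrate with respect to v. Setting them equal: 2*v**2 + 4*v = 0, i.e. 2*v*(v + 2) = 0, so they meet at v = -2, 0.
For v in [-2, 0], t = 2*v**2 + 5*v + 3 is on the left; area = ∫[-2,0] (-(2*v**2 + 4*v)) dv = 8/3.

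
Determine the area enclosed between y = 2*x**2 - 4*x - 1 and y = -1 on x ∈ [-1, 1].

The difference (2*x**2 - 4*x - 1) - (-1) = 2*x**2 - 4*x changes sign at x = 0 inside [-1, 1], so split the integral there.
∫[-1,0] (2*x**2 - 4*x) dx = 8/3.
∫[0,1] (2*x**2 - 4*x) dx = -4/3; the area of that piece is 4/3.
Total area = 8/3 + 4/3 = 4.

4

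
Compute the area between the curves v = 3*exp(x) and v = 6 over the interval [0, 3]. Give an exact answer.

The difference (3*exp(x)) - (6) = 3*exp(x) - 6 changes sign at x = log(2) inside [0, 3], so split the integral there.
∫[0,log(2)] (3*exp(x) - 6) dx = 3 - log(64); the area of that piece is -3 + log(64).
∫[log(2),3] (3*exp(x) - 6) dx = -24 + 6*log(2) + 3*exp(3).
Total area = (-3 + log(64)) + (-24 + 6*log(2) + 3*exp(3)) = -27 + 12*log(2) + 3*exp(3).

-27 + 12*log(2) + 3*exp(3)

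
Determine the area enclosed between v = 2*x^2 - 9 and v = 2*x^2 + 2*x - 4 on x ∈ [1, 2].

8

On [1, 2], (2*x^2 - 9) - (2*x^2 + 2*x - 4) = -2*x - 5 is ≤ 0 throughout, so the area is a single integral of |-2*x - 5|.
∫[1,2] (-2*x - 5) dx = -8; the area of that piece is 8.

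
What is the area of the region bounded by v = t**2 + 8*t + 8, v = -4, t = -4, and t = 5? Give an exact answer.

The difference (t**2 + 8*t + 8) - (-4) = t**2 + 8*t + 12 changes sign at t = -2 inside [-4, 5], so split the integral there.
∫[-4,-2] (t**2 + 8*t + 12) dt = -16/3; the area of that piece is 16/3.
∫[-2,5] (t**2 + 8*t + 12) dt = 637/3.
Total area = 16/3 + 637/3 = 653/3.

653/3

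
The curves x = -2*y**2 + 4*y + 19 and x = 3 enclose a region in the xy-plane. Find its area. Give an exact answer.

72

Both boundary curves give x as a function of y, so integrate with respect to y. Setting them equal: -2*y**2 + 4*y + 16 = 0, i.e. -2*(y - 4)*(y + 2) = 0, so they meet at y = -2, 4.
For y in [-2, 4], x = -2*y**2 + 4*y + 19 is on the right; area = ∫[-2,4] (-2*y**2 + 4*y + 16) dy = 72.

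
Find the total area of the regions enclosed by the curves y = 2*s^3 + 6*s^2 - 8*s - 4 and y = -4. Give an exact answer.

Set the curves equal: 2*s^3 + 6*s^2 - 8*s - 4 = -4, so 2*s^3 + 6*s^2 - 8*s = 0, which factors as 2*s*(s - 1)*(s + 4) = 0. The curves meet at s = -4, 0, 1.
On [-4, 0], y = 2*s^3 + 6*s^2 - 8*s - 4 is on top; that piece has area ∫[-4,0] (2*s^3 + 6*s^2 - 8*s) ds = 64.
On [0, 1], y = -4 is on top; that piece has area ∫[0,1] (-(2*s^3 + 6*s^2 - 8*s)) ds = 3/2.
Total enclosed area = 64 + 3/2 = 131/2.

131/2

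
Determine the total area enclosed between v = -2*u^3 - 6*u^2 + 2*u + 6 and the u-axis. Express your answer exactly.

16

The curve meets the u-axis where -2*u^3 - 6*u^2 + 2*u + 6 = 0, i.e. -2*(u - 1)*(u + 1)*(u + 3) = 0, at u = -3, -1, 1.
On [-3, -1] the curve lies below the axis; ∫[-3,-1] (-2*u^3 - 6*u^2 + 2*u + 6) du = -8, giving area 8.
On [-1, 1] the curve lies above the axis; ∫[-1,1] (-2*u^3 - 6*u^2 + 2*u + 6) du = 8, giving area 8.
Total area = 8 + 8 = 16.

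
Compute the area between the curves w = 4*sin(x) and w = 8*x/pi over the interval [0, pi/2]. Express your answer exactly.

4 - pi

On [0, pi/2], (4*sin(x)) - (8*x/pi) = -8*x/pi + 4*sin(x) is ≥ 0 throughout, so the area is a single integral of |-8*x/pi + 4*sin(x)|.
∫[0,pi/2] (-8*x/pi + 4*sin(x)) dx = 4 - pi.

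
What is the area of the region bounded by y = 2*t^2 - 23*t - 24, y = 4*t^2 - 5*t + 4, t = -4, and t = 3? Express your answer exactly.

223

The difference (2*t^2 - 23*t - 24) - (4*t^2 - 5*t + 4) = -2*t^2 - 18*t - 28 changes sign at t = -2 inside [-4, 3], so split the integral there.
∫[-4,-2] (-2*t^2 - 18*t - 28) dt = 44/3.
∫[-2,3] (-2*t^2 - 18*t - 28) dt = -625/3; the area of that piece is 625/3.
Total area = 44/3 + 625/3 = 223.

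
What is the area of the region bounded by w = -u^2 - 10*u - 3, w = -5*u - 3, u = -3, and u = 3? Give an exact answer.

The difference (-u^2 - 10*u - 3) - (-5*u - 3) = -u^2 - 5*u changes sign at u = 0 inside [-3, 3], so split the integral there.
∫[-3,0] (-u^2 - 5*u) du = 27/2.
∫[0,3] (-u^2 - 5*u) du = -63/2; the area of that piece is 63/2.
Total area = 27/2 + 63/2 = 45.

45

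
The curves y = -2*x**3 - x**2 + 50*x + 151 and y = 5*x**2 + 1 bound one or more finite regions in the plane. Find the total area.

Set the curves equal: -2*x**3 - x**2 + 50*x + 151 = 5*x**2 + 1, so -2*x**3 - 6*x**2 + 50*x + 150 = 0, which factors as -2*(x - 5)*(x + 3)*(x + 5) = 0. The curves meet at x = -5, -3, 5.
On [-5, -3], y = 5*x**2 + 1 is on top; that piece has area ∫[-5,-3] (-(-2*x**3 - 6*x**2 + 50*x + 150)) dx = 24.
On [-3, 5], y = -2*x**3 - x**2 + 50*x + 151 is on top; that piece has area ∫[-3,5] (-2*x**3 - 6*x**2 + 50*x + 150) dx = 1024.
Total enclosed area = 24 + 1024 = 1048.

1048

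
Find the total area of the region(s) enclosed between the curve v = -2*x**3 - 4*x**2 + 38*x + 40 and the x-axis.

The curve meets the x-axis where -2*x**3 - 4*x**2 + 38*x + 40 = 0, i.e. -2*(x - 4)*(x + 1)*(x + 5) = 0, at x = -5, -1, 4.
On [-5, -1] the curve lies below the axis; ∫[-5,-1] (-2*x**3 - 4*x**2 + 38*x + 40) dx = -448/3, giving area 448/3.
On [-1, 4] the curve lies above the axis; ∫[-1,4] (-2*x**3 - 4*x**2 + 38*x + 40) dx = 1625/6, giving area 1625/6.
Total area = 448/3 + 1625/6 = 2521/6.

2521/6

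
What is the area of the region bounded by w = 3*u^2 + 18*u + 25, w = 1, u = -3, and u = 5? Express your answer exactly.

492

The difference (3*u^2 + 18*u + 25) - (1) = 3*u^2 + 18*u + 24 changes sign at u = -2 inside [-3, 5], so split the integral there.
∫[-3,-2] (3*u^2 + 18*u + 24) du = -2; the area of that piece is 2.
∫[-2,5] (3*u^2 + 18*u + 24) du = 490.
Total area = 2 + 490 = 492.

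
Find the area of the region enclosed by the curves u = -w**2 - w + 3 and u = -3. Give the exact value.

125/6

Both boundary curves give u as a function of w, so integrate with respect to w. Setting them equal: -w**2 - w + 6 = 0, i.e. -(w - 2)*(w + 3) = 0, so they meet at w = -3, 2.
For w in [-3, 2], u = -w**2 - w + 3 is on the right; area = ∫[-3,2] (-w**2 - w + 6) dw = 125/6.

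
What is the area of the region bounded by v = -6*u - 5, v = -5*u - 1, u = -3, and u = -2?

On [-3, -2], (-6*u - 5) - (-5*u - 1) = -u - 4 is ≤ 0 throughout, so the area is a single integral of |-u - 4|.
∫[-3,-2] (-u - 4) du = -3/2; the area of that piece is 3/2.

3/2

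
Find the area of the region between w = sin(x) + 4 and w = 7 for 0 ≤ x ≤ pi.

-2 + 3*pi

On [0, pi], (sin(x) + 4) - (7) = sin(x) - 3 is ≤ 0 throughout, so the area is a single integral of |sin(x) - 3|.
∫[0,pi] (sin(x) - 3) dx = 2 - 3*pi; the area of that piece is -2 + 3*pi.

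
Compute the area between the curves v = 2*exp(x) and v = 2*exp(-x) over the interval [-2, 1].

The difference (2*exp(x)) - (2*exp(-x)) = 2*exp(x) - 2*exp(-x) changes sign at x = 0 inside [-2, 1], so split the integral there.
∫[-2,0] (2*exp(x) - 2*exp(-x)) dx = -2*exp(2) - 2*exp(-2) + 4; the area of that piece is -4 + 2*exp(-2) + 2*exp(2).
∫[0,1] (2*exp(x) - 2*exp(-x)) dx = -4 + 2*exp(-1) + 2*exp(1).
Total area = (-4 + 2*exp(-2) + 2*exp(2)) + (-4 + 2*exp(-1) + 2*exp(1)) = -8 + 2*exp(-2) + 2*exp(-1) + 2*exp(1) + 2*exp(2).

-8 + 2*exp(-2) + 2*exp(-1) + 2*exp(1) + 2*exp(2)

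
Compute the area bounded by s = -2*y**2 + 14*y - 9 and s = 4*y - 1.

9

Both boundary curves give s as a function of y, so integrate with respect to y. Setting them equal: -2*y**2 + 10*y - 8 = 0, i.e. -2*(y - 4)*(y - 1) = 0, so they meet at y = 1, 4.
For y in [1, 4], s = -2*y**2 + 14*y - 9 is on the right; area = ∫[1,4] (-2*y**2 + 10*y - 8) dy = 9.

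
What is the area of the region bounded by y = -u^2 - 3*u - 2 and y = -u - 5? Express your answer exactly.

Set the curves equal: -u^2 - 3*u - 2 = -u - 5, so -u^2 - 2*u + 3 = 0, which factors as -(u - 1)*(u + 3) = 0. The curves meet at u = -3, 1.
On [-3, 1], y = -u^2 - 3*u - 2 is on top; that piece has area ∫[-3,1] (-u^2 - 2*u + 3) du = 32/3.

32/3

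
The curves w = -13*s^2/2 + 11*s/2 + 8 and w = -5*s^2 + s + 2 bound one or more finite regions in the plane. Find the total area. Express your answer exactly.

125/4

Set the curves equal: -13*s^2/2 + 11*s/2 + 8 = -5*s^2 + s + 2, so -3*s^2/2 + 9*s/2 + 6 = 0, which factors as -3*(s - 4)*(s + 1)/2 = 0. The curves meet at s = -1, 4.
On [-1, 4], w = -13*s^2/2 + 11*s/2 + 8 is on top; that piece has area ∫[-1,4] (-3*s^2/2 + 9*s/2 + 6) ds = 125/4.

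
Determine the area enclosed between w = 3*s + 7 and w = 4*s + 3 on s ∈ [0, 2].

On [0, 2], (3*s + 7) - (4*s + 3) = -s + 4 is ≥ 0 throughout, so the area is a single integral of |-s + 4|.
∫[0,2] (-s + 4) ds = 6.

6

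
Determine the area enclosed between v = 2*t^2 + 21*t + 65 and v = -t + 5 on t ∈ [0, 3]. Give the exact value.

On [0, 3], (2*t^2 + 21*t + 65) - (-t + 5) = 2*t^2 + 22*t + 60 is ≥ 0 throughout, so the area is a single integral of |2*t^2 + 22*t + 60|.
∫[0,3] (2*t^2 + 22*t + 60) dt = 297.

297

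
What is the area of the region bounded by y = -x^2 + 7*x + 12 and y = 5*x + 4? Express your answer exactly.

Set the curves equal: -x^2 + 7*x + 12 = 5*x + 4, so -x^2 + 2*x + 8 = 0, which factors as -(x - 4)*(x + 2) = 0. The curves meet at x = -2, 4.
On [-2, 4], y = -x^2 + 7*x + 12 is on top; that piece has area ∫[-2,4] (-x^2 + 2*x + 8) dx = 36.

36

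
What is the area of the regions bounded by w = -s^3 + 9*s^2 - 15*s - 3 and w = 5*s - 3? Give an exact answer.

Set the curves equal: -s^3 + 9*s^2 - 15*s - 3 = 5*s - 3, so -s^3 + 9*s^2 - 20*s = 0, which factors as -s*(s - 5)*(s - 4) = 0. The curves meet at s = 0, 4, 5.
On [0, 4], w = 5*s - 3 is on top; that piece has area ∫[0,4] (-(-s^3 + 9*s^2 - 20*s)) ds = 32.
On [4, 5], w = -s^3 + 9*s^2 - 15*s - 3 is on top; that piece has area ∫[4,5] (-s^3 + 9*s^2 - 20*s) ds = 3/4.
Total enclosed area = 32 + 3/4 = 131/4.

131/4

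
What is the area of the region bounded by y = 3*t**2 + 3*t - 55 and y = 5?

729/2

Set the curves equal: 3*t**2 + 3*t - 55 = 5, so 3*t**2 + 3*t - 60 = 0, which factors as 3*(t - 4)*(t + 5) = 0. The curves meet at t = -5, 4.
On [-5, 4], y = 5 is on top; that piece has area ∫[-5,4] (-(3*t**2 + 3*t - 60)) dt = 729/2.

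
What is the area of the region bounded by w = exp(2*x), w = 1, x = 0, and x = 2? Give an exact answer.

-5/2 + exp(4)/2

On [0, 2], (exp(2*x)) - (1) = exp(2*x) - 1 is ≥ 0 throughout, so the area is a single integral of |exp(2*x) - 1|.
∫[0,2] (exp(2*x) - 1) dx = -5/2 + exp(4)/2.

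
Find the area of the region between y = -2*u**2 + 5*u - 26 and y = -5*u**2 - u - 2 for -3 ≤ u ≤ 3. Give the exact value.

The difference (-2*u**2 + 5*u - 26) - (-5*u**2 - u - 2) = 3*u**2 + 6*u - 24 changes sign at u = 2 inside [-3, 3], so split the integral there.
∫[-3,2] (3*u**2 + 6*u - 24) du = -100; the area of that piece is 100.
∫[2,3] (3*u**2 + 6*u - 24) du = 10.
Total area = 100 + 10 = 110.

110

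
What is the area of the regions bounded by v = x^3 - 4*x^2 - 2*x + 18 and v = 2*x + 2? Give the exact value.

148/3

Set the curves equal: x^3 - 4*x^2 - 2*x + 18 = 2*x + 2, so x^3 - 4*x^2 - 4*x + 16 = 0, which factors as (x - 4)*(x - 2)*(x + 2) = 0. The curves meet at x = -2, 2, 4.
On [-2, 2], v = x^3 - 4*x^2 - 2*x + 18 is on top; that piece has area ∫[-2,2] (x^3 - 4*x^2 - 4*x + 16) dx = 128/3.
On [2, 4], v = 2*x + 2 is on top; that piece has area ∫[2,4] (-(x^3 - 4*x^2 - 4*x + 16)) dx = 20/3.
Total enclosed area = 128/3 + 20/3 = 148/3.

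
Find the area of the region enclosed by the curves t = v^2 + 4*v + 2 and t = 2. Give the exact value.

Both boundary curves give t as a function of v, so integrate with respect to v. Setting them equal: v^2 + 4*v = 0, i.e. v*(v + 4) = 0, so they meet at v = -4, 0.
For v in [-4, 0], t = v^2 + 4*v + 2 is on the left; area = ∫[-4,0] (-(v^2 + 4*v)) dv = 32/3.

32/3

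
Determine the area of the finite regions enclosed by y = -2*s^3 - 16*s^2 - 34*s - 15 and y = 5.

71/3

Set the curves equal: -2*s^3 - 16*s^2 - 34*s - 15 = 5, so -2*s^3 - 16*s^2 - 34*s - 20 = 0, which factors as -2*(s + 1)*(s + 2)*(s + 5) = 0. The curves meet at s = -5, -2, -1.
On [-5, -2], y = 5 is on top; that piece has area ∫[-5,-2] (-(-2*s^3 - 16*s^2 - 34*s - 20)) ds = 45/2.
On [-2, -1], y = -2*s^3 - 16*s^2 - 34*s - 15 is on top; that piece has area ∫[-2,-1] (-2*s^3 - 16*s^2 - 34*s - 20) ds = 7/6.
Total enclosed area = 45/2 + 7/6 = 71/3.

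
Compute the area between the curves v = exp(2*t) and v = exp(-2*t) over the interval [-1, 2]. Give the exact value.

The difference (exp(2*t)) - (exp(-2*t)) = exp(2*t) - exp(-2*t) changes sign at t = 0 inside [-1, 2], so split the integral there.
∫[-1,0] (exp(2*t) - exp(-2*t)) dt = -exp(2)/2 - exp(-2)/2 + 1; the area of that piece is -1 + exp(-2)/2 + exp(2)/2.
∫[0,2] (exp(2*t) - exp(-2*t)) dt = -1 + exp(-4)/2 + exp(4)/2.
Total area = (-1 + exp(-2)/2 + exp(2)/2) + (-1 + exp(-4)/2 + exp(4)/2) = -2 + exp(-4)/2 + exp(-2)/2 + exp(2)/2 + exp(4)/2.

-2 + exp(-4)/2 + exp(-2)/2 + exp(2)/2 + exp(4)/2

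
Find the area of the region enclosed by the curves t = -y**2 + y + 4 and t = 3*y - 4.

Both boundary curves give t as a function of y, so integrate with respect to y. Setting them equal: -y**2 - 2*y + 8 = 0, i.e. -(y - 2)*(y + 4) = 0, so they meet at y = -4, 2.
For y in [-4, 2], t = -y**2 + y + 4 is on the right; area = ∫[-4,2] (-y**2 - 2*y + 8) dy = 36.

36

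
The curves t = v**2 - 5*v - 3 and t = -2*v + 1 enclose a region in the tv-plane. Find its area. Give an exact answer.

125/6

Both boundary curves give t as a function of v, so integrate with respect to v. Setting them equal: v**2 - 3*v - 4 = 0, i.e. (v - 4)*(v + 1) = 0, so they meet at v = -1, 4.
For v in [-1, 4], t = v**2 - 5*v - 3 is on the left; area = ∫[-1,4] (-(v**2 - 3*v - 4)) dv = 125/6.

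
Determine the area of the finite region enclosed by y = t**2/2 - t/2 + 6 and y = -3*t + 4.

9/4

Set the curves equal: t**2/2 - t/2 + 6 = -3*t + 4, so t**2/2 + 5*t/2 + 2 = 0, which factors as (t + 1)*(t + 4)/2 = 0. The curves meet at t = -4, -1.
On [-4, -1], y = -3*t + 4 is on top; that piece has area ∫[-4,-1] (-(t**2/2 + 5*t/2 + 2)) dt = 9/4.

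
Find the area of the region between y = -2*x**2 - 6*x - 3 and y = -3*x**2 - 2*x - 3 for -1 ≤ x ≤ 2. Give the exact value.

The difference (-2*x**2 - 6*x - 3) - (-3*x**2 - 2*x - 3) = x**2 - 4*x changes sign at x = 0 inside [-1, 2], so split the integral there.
∫[-1,0] (x**2 - 4*x) dx = 7/3.
∫[0,2] (x**2 - 4*x) dx = -16/3; the area of that piece is 16/3.
Total area = 7/3 + 16/3 = 23/3.

23/3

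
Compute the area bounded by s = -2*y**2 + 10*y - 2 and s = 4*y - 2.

Both boundary curves give s as a function of y, so integrate with respect to y. Setting them equal: -2*y**2 + 6*y = 0, i.e. -2*y*(y - 3) = 0, so they meet at y = 0, 3.
For y in [0, 3], s = -2*y**2 + 10*y - 2 is on the right; area = ∫[0,3] (-2*y**2 + 6*y) dy = 9.

9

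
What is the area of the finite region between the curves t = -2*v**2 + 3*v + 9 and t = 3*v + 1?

Both boundary curves give t as a function of v, so integrate with respect to v. Setting them equal: -2*v**2 + 8 = 0, i.e. -2*(v - 2)*(v + 2) = 0, so they meet at v = -2, 2.
For v in [-2, 2], t = -2*v**2 + 3*v + 9 is on the right; area = ∫[-2,2] (-2*v**2 + 8) dv = 64/3.

64/3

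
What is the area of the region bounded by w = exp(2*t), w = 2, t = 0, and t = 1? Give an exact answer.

-7/2 + 2*log(2) + exp(2)/2

The difference (exp(2*t)) - (2) = exp(2*t) - 2 changes sign at t = log(2)/2 inside [0, 1], so split the integral there.
∫[0,log(2)/2] (exp(2*t) - 2) dt = 1/2 - log(2); the area of that piece is -1/2 + log(2).
∫[log(2)/2,1] (exp(2*t) - 2) dt = -3 + log(2) + exp(2)/2.
Total area = (-1/2 + log(2)) + (-3 + log(2) + exp(2)/2) = -7/2 + 2*log(2) + exp(2)/2.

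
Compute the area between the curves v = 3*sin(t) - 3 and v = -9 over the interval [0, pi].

6 + 6*pi

On [0, pi], (3*sin(t) - 3) - (-9) = 3*sin(t) + 6 is ≥ 0 throughout, so the area is a single integral of |3*sin(t) + 6|.
∫[0,pi] (3*sin(t) + 6) dt = 6 + 6*pi.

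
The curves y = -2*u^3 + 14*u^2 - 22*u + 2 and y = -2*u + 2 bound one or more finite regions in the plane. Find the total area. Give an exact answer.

253/6

Set the curves equal: -2*u^3 + 14*u^2 - 22*u + 2 = -2*u + 2, so -2*u^3 + 14*u^2 - 20*u = 0, which factors as -2*u*(u - 5)*(u - 2) = 0. The curves meet at u = 0, 2, 5.
On [0, 2], y = -2*u + 2 is on top; that piece has area ∫[0,2] (-(-2*u^3 + 14*u^2 - 20*u)) du = 32/3.
On [2, 5], y = -2*u^3 + 14*u^2 - 22*u + 2 is on top; that piece has area ∫[2,5] (-2*u^3 + 14*u^2 - 20*u) du = 63/2.
Total enclosed area = 32/3 + 63/2 = 253/6.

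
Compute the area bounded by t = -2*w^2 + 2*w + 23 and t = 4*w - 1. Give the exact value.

Both boundary curves give t as a function of w, so integrate with respect to w. Setting them equal: -2*w^2 - 2*w + 24 = 0, i.e. -2*(w - 3)*(w + 4) = 0, so they meet at w = -4, 3.
For w in [-4, 3], t = -2*w^2 + 2*w + 23 is on the right; area = ∫[-4,3] (-2*w^2 - 2*w + 24) dw = 343/3.

343/3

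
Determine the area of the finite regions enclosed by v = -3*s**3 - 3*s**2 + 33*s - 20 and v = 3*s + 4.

443/2

Set the curves equal: -3*s**3 - 3*s**2 + 33*s - 20 = 3*s + 4, so -3*s**3 - 3*s**2 + 30*s - 24 = 0, which factors as -3*(s - 2)*(s - 1)*(s + 4) = 0. The curves meet at s = -4, 1, 2.
On [-4, 1], v = 3*s + 4 is on top; that piece has area ∫[-4,1] (-(-3*s**3 - 3*s**2 + 30*s - 24)) ds = 875/4.
On [1, 2], v = -3*s**3 - 3*s**2 + 33*s - 20 is on top; that piece has area ∫[1,2] (-3*s**3 - 3*s**2 + 30*s - 24) ds = 11/4.
Total enclosed area = 875/4 + 11/4 = 443/2.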